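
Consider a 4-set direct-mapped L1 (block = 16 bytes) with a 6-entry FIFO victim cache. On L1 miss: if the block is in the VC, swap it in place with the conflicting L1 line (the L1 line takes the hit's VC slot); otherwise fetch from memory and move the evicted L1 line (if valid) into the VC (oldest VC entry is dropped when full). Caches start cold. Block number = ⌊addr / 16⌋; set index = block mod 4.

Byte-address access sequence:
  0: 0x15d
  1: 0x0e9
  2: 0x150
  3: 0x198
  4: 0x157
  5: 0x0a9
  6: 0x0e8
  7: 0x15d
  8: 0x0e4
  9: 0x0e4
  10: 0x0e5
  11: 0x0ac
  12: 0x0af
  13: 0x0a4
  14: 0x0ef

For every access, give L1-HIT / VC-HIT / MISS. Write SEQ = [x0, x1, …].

0: 0x15d (blk 21, set 1) → MISS  vc=[]
1: 0xe9 (blk 14, set 2) → MISS  vc=[]
2: 0x150 (blk 21, set 1) → L1-HIT  vc=[]
3: 0x198 (blk 25, set 1) → MISS  vc=[21]
4: 0x157 (blk 21, set 1) → VC-HIT  vc=[25]
5: 0xa9 (blk 10, set 2) → MISS  vc=[25, 14]
6: 0xe8 (blk 14, set 2) → VC-HIT  vc=[25, 10]
7: 0x15d (blk 21, set 1) → L1-HIT  vc=[25, 10]
8: 0xe4 (blk 14, set 2) → L1-HIT  vc=[25, 10]
9: 0xe4 (blk 14, set 2) → L1-HIT  vc=[25, 10]
10: 0xe5 (blk 14, set 2) → L1-HIT  vc=[25, 10]
11: 0xac (blk 10, set 2) → VC-HIT  vc=[25, 14]
12: 0xaf (blk 10, set 2) → L1-HIT  vc=[25, 14]
13: 0xa4 (blk 10, set 2) → L1-HIT  vc=[25, 14]
14: 0xef (blk 14, set 2) → VC-HIT  vc=[25, 10]

SEQ = [MISS, MISS, L1-HIT, MISS, VC-HIT, MISS, VC-HIT, L1-HIT, L1-HIT, L1-HIT, L1-HIT, VC-HIT, L1-HIT, L1-HIT, VC-HIT]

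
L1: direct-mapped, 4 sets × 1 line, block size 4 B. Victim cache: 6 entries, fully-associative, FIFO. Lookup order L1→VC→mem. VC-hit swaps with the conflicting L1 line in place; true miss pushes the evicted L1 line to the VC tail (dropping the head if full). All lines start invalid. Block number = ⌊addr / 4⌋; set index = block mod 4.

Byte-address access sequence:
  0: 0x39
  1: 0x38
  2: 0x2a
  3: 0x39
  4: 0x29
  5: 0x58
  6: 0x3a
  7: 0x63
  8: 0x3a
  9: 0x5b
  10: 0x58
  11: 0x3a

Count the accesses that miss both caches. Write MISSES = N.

0: 0x39 (blk 14, set 2) → MISS  vc=[]
1: 0x38 (blk 14, set 2) → L1-HIT  vc=[]
2: 0x2a (blk 10, set 2) → MISS  vc=[14]
3: 0x39 (blk 14, set 2) → VC-HIT  vc=[10]
4: 0x29 (blk 10, set 2) → VC-HIT  vc=[14]
5: 0x58 (blk 22, set 2) → MISS  vc=[14, 10]
6: 0x3a (blk 14, set 2) → VC-HIT  vc=[22, 10]
7: 0x63 (blk 24, set 0) → MISS  vc=[22, 10]
8: 0x3a (blk 14, set 2) → L1-HIT  vc=[22, 10]
9: 0x5b (blk 22, set 2) → VC-HIT  vc=[14, 10]
10: 0x58 (blk 22, set 2) → L1-HIT  vc=[14, 10]
11: 0x3a (blk 14, set 2) → VC-HIT  vc=[22, 10]

MISSES = 4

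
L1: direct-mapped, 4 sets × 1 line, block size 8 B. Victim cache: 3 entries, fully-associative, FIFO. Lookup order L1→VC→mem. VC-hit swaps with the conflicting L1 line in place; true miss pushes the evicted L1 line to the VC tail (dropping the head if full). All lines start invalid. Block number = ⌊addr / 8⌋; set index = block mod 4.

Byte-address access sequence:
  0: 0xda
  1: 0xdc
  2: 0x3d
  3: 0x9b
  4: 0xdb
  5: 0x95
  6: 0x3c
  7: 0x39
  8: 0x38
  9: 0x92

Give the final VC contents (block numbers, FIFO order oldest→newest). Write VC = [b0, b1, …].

  [0] addr=0xda blk=27 s=3: MISS | VC []
  [1] addr=0xdc blk=27 s=3: L1-HIT | VC []
  [2] addr=0x3d blk=7 s=3: MISS | VC [27]
  [3] addr=0x9b blk=19 s=3: MISS | VC [27, 7]
  [4] addr=0xdb blk=27 s=3: VC-HIT | VC [19, 7]
  [5] addr=0x95 blk=18 s=2: MISS | VC [19, 7]
  [6] addr=0x3c blk=7 s=3: VC-HIT | VC [19, 27]
  [7] addr=0x39 blk=7 s=3: L1-HIT | VC [19, 27]
  [8] addr=0x38 blk=7 s=3: L1-HIT | VC [19, 27]
  [9] addr=0x92 blk=18 s=2: L1-HIT | VC [19, 27]

VC = [19, 27]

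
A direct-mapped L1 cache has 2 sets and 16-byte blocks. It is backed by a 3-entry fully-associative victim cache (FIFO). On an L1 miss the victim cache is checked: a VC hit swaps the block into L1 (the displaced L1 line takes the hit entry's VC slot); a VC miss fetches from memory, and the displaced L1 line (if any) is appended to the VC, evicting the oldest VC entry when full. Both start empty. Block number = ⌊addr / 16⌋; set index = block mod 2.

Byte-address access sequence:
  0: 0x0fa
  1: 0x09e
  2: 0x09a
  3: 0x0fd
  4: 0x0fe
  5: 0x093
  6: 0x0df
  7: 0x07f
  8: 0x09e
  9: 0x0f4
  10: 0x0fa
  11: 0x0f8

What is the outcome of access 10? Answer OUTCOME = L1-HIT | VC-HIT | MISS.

OUTCOME = L1-HIT

0: 0xfa (blk 15, set 1) → MISS  vc=[]
1: 0x9e (blk 9, set 1) → MISS  vc=[15]
2: 0x9a (blk 9, set 1) → L1-HIT  vc=[15]
3: 0xfd (blk 15, set 1) → VC-HIT  vc=[9]
4: 0xfe (blk 15, set 1) → L1-HIT  vc=[9]
5: 0x93 (blk 9, set 1) → VC-HIT  vc=[15]
6: 0xdf (blk 13, set 1) → MISS  vc=[15, 9]
7: 0x7f (blk 7, set 1) → MISS  vc=[15, 9, 13]
8: 0x9e (blk 9, set 1) → VC-HIT  vc=[15, 7, 13]
9: 0xf4 (blk 15, set 1) → VC-HIT  vc=[9, 7, 13]
10: 0xfa (blk 15, set 1) → L1-HIT  vc=[9, 7, 13]
11: 0xf8 (blk 15, set 1) → L1-HIT  vc=[9, 7, 13]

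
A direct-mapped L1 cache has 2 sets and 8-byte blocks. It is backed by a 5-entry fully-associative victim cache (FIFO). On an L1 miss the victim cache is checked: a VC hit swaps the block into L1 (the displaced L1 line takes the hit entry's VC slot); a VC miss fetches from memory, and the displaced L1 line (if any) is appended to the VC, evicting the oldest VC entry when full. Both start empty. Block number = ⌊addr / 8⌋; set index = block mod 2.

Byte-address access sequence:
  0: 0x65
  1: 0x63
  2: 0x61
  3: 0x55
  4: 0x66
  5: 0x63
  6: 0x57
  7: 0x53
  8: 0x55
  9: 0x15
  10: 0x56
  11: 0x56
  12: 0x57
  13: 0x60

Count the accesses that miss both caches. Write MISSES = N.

MISSES = 3

  [0] addr=0x65 blk=12 s=0: MISS | VC []
  [1] addr=0x63 blk=12 s=0: L1-HIT | VC []
  [2] addr=0x61 blk=12 s=0: L1-HIT | VC []
  [3] addr=0x55 blk=10 s=0: MISS | VC [12]
  [4] addr=0x66 blk=12 s=0: VC-HIT | VC [10]
  [5] addr=0x63 blk=12 s=0: L1-HIT | VC [10]
  [6] addr=0x57 blk=10 s=0: VC-HIT | VC [12]
  [7] addr=0x53 blk=10 s=0: L1-HIT | VC [12]
  [8] addr=0x55 blk=10 s=0: L1-HIT | VC [12]
  [9] addr=0x15 blk=2 s=0: MISS | VC [12, 10]
  [10] addr=0x56 blk=10 s=0: VC-HIT | VC [12, 2]
  [11] addr=0x56 blk=10 s=0: L1-HIT | VC [12, 2]
  [12] addr=0x57 blk=10 s=0: L1-HIT | VC [12, 2]
  [13] addr=0x60 blk=12 s=0: VC-HIT | VC [10, 2]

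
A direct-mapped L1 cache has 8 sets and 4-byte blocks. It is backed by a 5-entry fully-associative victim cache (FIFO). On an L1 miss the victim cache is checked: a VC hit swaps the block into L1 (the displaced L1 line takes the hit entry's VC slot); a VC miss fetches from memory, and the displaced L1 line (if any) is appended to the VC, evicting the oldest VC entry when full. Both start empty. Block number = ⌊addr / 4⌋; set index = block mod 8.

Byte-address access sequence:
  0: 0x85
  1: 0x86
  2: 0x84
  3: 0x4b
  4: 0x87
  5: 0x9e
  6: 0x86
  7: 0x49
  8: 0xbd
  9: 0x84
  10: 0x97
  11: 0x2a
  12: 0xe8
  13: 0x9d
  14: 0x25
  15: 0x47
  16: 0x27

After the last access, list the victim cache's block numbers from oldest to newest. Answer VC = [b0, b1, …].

VC = [47, 18, 10, 33, 17]

  [0] addr=0x85 blk=33 s=1: MISS | VC []
  [1] addr=0x86 blk=33 s=1: L1-HIT | VC []
  [2] addr=0x84 blk=33 s=1: L1-HIT | VC []
  [3] addr=0x4b blk=18 s=2: MISS | VC []
  [4] addr=0x87 blk=33 s=1: L1-HIT | VC []
  [5] addr=0x9e blk=39 s=7: MISS | VC []
  [6] addr=0x86 blk=33 s=1: L1-HIT | VC []
  [7] addr=0x49 blk=18 s=2: L1-HIT | VC []
  [8] addr=0xbd blk=47 s=7: MISS | VC [39]
  [9] addr=0x84 blk=33 s=1: L1-HIT | VC [39]
  [10] addr=0x97 blk=37 s=5: MISS | VC [39]
  [11] addr=0x2a blk=10 s=2: MISS | VC [39, 18]
  [12] addr=0xe8 blk=58 s=2: MISS | VC [39, 18, 10]
  [13] addr=0x9d blk=39 s=7: VC-HIT | VC [47, 18, 10]
  [14] addr=0x25 blk=9 s=1: MISS | VC [47, 18, 10, 33]
  [15] addr=0x47 blk=17 s=1: MISS | VC [47, 18, 10, 33, 9]
  [16] addr=0x27 blk=9 s=1: VC-HIT | VC [47, 18, 10, 33, 17]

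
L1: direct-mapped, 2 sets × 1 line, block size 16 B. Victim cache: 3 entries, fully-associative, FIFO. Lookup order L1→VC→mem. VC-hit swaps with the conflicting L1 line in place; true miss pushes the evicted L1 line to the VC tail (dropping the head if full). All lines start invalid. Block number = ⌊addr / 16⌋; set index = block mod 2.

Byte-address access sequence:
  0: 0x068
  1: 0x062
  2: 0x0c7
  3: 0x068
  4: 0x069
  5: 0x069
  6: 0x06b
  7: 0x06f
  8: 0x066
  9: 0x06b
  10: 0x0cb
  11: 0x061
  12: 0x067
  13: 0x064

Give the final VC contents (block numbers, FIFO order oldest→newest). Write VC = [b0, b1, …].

VC = [12]

#0 0x68→b6/s0 MISS; vc=[]
#1 0x62→b6/s0 L1-HIT; vc=[]
#2 0xc7→b12/s0 MISS; vc=[6]
#3 0x68→b6/s0 VC-HIT; vc=[12]
#4 0x69→b6/s0 L1-HIT; vc=[12]
#5 0x69→b6/s0 L1-HIT; vc=[12]
#6 0x6b→b6/s0 L1-HIT; vc=[12]
#7 0x6f→b6/s0 L1-HIT; vc=[12]
#8 0x66→b6/s0 L1-HIT; vc=[12]
#9 0x6b→b6/s0 L1-HIT; vc=[12]
#10 0xcb→b12/s0 VC-HIT; vc=[6]
#11 0x61→b6/s0 VC-HIT; vc=[12]
#12 0x67→b6/s0 L1-HIT; vc=[12]
#13 0x64→b6/s0 L1-HIT; vc=[12]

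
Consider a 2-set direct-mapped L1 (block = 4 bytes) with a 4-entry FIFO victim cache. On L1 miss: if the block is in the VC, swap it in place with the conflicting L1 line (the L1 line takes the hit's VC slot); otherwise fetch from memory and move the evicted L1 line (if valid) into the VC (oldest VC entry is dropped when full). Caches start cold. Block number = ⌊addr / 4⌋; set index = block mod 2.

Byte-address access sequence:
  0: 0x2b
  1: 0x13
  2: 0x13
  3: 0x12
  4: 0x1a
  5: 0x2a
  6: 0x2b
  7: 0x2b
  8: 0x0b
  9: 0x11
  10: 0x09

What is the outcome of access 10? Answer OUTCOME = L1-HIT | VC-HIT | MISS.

  [0] addr=0x2b blk=10 s=0: MISS | VC []
  [1] addr=0x13 blk=4 s=0: MISS | VC [10]
  [2] addr=0x13 blk=4 s=0: L1-HIT | VC [10]
  [3] addr=0x12 blk=4 s=0: L1-HIT | VC [10]
  [4] addr=0x1a blk=6 s=0: MISS | VC [10, 4]
  [5] addr=0x2a blk=10 s=0: VC-HIT | VC [6, 4]
  [6] addr=0x2b blk=10 s=0: L1-HIT | VC [6, 4]
  [7] addr=0x2b blk=10 s=0: L1-HIT | VC [6, 4]
  [8] addr=0xb blk=2 s=0: MISS | VC [6, 4, 10]
  [9] addr=0x11 blk=4 s=0: VC-HIT | VC [6, 2, 10]
  [10] addr=0x9 blk=2 s=0: VC-HIT | VC [6, 4, 10]

OUTCOME = VC-HIT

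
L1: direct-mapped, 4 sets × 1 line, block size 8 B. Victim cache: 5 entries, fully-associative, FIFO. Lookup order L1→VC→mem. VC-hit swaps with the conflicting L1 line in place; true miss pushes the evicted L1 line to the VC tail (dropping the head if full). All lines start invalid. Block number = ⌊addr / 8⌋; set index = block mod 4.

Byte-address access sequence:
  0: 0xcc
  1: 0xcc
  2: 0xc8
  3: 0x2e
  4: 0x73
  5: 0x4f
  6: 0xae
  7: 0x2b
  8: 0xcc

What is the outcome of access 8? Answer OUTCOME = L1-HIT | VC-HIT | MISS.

0: 0xcc (blk 25, set 1) → MISS  vc=[]
1: 0xcc (blk 25, set 1) → L1-HIT  vc=[]
2: 0xc8 (blk 25, set 1) → L1-HIT  vc=[]
3: 0x2e (blk 5, set 1) → MISS  vc=[25]
4: 0x73 (blk 14, set 2) → MISS  vc=[25]
5: 0x4f (blk 9, set 1) → MISS  vc=[25, 5]
6: 0xae (blk 21, set 1) → MISS  vc=[25, 5, 9]
7: 0x2b (blk 5, set 1) → VC-HIT  vc=[25, 21, 9]
8: 0xcc (blk 25, set 1) → VC-HIT  vc=[5, 21, 9]

OUTCOME = VC-HIT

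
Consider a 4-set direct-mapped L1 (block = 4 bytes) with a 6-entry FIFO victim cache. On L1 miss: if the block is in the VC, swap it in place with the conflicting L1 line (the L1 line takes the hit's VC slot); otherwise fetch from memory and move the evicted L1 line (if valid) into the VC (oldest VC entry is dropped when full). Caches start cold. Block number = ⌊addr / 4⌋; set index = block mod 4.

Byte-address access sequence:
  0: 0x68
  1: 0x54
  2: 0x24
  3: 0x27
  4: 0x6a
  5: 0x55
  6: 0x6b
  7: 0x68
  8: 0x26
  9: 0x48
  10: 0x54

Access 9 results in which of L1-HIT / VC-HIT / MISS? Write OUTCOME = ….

OUTCOME = MISS

#0 0x68→b26/s2 MISS; vc=[]
#1 0x54→b21/s1 MISS; vc=[]
#2 0x24→b9/s1 MISS; vc=[21]
#3 0x27→b9/s1 L1-HIT; vc=[21]
#4 0x6a→b26/s2 L1-HIT; vc=[21]
#5 0x55→b21/s1 VC-HIT; vc=[9]
#6 0x6b→b26/s2 L1-HIT; vc=[9]
#7 0x68→b26/s2 L1-HIT; vc=[9]
#8 0x26→b9/s1 VC-HIT; vc=[21]
#9 0x48→b18/s2 MISS; vc=[21,26]
#10 0x54→b21/s1 VC-HIT; vc=[9,26]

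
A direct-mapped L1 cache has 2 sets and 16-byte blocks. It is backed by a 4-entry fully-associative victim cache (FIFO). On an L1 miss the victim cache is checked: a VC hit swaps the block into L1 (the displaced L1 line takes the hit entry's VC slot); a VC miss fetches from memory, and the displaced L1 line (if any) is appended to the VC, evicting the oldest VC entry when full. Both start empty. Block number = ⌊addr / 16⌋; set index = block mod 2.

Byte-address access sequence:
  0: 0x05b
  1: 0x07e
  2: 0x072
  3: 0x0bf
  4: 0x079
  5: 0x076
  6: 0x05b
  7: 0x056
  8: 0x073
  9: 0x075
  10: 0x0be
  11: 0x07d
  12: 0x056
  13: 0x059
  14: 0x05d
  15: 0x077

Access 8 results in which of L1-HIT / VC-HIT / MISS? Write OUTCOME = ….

OUTCOME = VC-HIT

  [0] addr=0x5b blk=5 s=1: MISS | VC []
  [1] addr=0x7e blk=7 s=1: MISS | VC [5]
  [2] addr=0x72 blk=7 s=1: L1-HIT | VC [5]
  [3] addr=0xbf blk=11 s=1: MISS | VC [5, 7]
  [4] addr=0x79 blk=7 s=1: VC-HIT | VC [5, 11]
  [5] addr=0x76 blk=7 s=1: L1-HIT | VC [5, 11]
  [6] addr=0x5b blk=5 s=1: VC-HIT | VC [7, 11]
  [7] addr=0x56 blk=5 s=1: L1-HIT | VC [7, 11]
  [8] addr=0x73 blk=7 s=1: VC-HIT | VC [5, 11]
  [9] addr=0x75 blk=7 s=1: L1-HIT | VC [5, 11]
  [10] addr=0xbe blk=11 s=1: VC-HIT | VC [5, 7]
  [11] addr=0x7d blk=7 s=1: VC-HIT | VC [5, 11]
  [12] addr=0x56 blk=5 s=1: VC-HIT | VC [7, 11]
  [13] addr=0x59 blk=5 s=1: L1-HIT | VC [7, 11]
  [14] addr=0x5d blk=5 s=1: L1-HIT | VC [7, 11]
  [15] addr=0x77 blk=7 s=1: VC-HIT | VC [5, 11]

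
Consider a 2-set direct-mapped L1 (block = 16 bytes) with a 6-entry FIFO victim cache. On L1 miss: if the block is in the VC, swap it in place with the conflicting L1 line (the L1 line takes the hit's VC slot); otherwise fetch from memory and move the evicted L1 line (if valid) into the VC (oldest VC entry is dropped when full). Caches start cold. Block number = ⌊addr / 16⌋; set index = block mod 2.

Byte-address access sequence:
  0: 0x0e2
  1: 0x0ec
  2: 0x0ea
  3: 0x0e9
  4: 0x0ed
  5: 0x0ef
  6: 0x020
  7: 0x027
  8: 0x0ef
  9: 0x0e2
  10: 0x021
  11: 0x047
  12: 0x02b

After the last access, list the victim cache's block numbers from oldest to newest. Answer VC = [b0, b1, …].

VC = [14, 4]

0: 0xe2 (blk 14, set 0) → MISS  vc=[]
1: 0xec (blk 14, set 0) → L1-HIT  vc=[]
2: 0xea (blk 14, set 0) → L1-HIT  vc=[]
3: 0xe9 (blk 14, set 0) → L1-HIT  vc=[]
4: 0xed (blk 14, set 0) → L1-HIT  vc=[]
5: 0xef (blk 14, set 0) → L1-HIT  vc=[]
6: 0x20 (blk 2, set 0) → MISS  vc=[14]
7: 0x27 (blk 2, set 0) → L1-HIT  vc=[14]
8: 0xef (blk 14, set 0) → VC-HIT  vc=[2]
9: 0xe2 (blk 14, set 0) → L1-HIT  vc=[2]
10: 0x21 (blk 2, set 0) → VC-HIT  vc=[14]
11: 0x47 (blk 4, set 0) → MISS  vc=[14, 2]
12: 0x2b (blk 2, set 0) → VC-HIT  vc=[14, 4]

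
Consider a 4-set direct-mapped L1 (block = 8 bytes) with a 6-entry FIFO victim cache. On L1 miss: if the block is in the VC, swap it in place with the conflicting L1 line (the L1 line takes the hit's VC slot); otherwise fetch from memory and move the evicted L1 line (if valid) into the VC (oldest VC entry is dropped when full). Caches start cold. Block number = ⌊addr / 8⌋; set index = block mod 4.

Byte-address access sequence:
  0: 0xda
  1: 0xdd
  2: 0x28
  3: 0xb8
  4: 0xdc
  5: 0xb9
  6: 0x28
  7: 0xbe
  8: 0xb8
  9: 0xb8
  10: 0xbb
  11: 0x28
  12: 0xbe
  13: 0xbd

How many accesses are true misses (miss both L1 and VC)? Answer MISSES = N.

  [0] addr=0xda blk=27 s=3: MISS | VC []
  [1] addr=0xdd blk=27 s=3: L1-HIT | VC []
  [2] addr=0x28 blk=5 s=1: MISS | VC []
  [3] addr=0xb8 blk=23 s=3: MISS | VC [27]
  [4] addr=0xdc blk=27 s=3: VC-HIT | VC [23]
  [5] addr=0xb9 blk=23 s=3: VC-HIT | VC [27]
  [6] addr=0x28 blk=5 s=1: L1-HIT | VC [27]
  [7] addr=0xbe blk=23 s=3: L1-HIT | VC [27]
  [8] addr=0xb8 blk=23 s=3: L1-HIT | VC [27]
  [9] addr=0xb8 blk=23 s=3: L1-HIT | VC [27]
  [10] addr=0xbb blk=23 s=3: L1-HIT | VC [27]
  [11] addr=0x28 blk=5 s=1: L1-HIT | VC [27]
  [12] addr=0xbe blk=23 s=3: L1-HIT | VC [27]
  [13] addr=0xbd blk=23 s=3: L1-HIT | VC [27]

MISSES = 3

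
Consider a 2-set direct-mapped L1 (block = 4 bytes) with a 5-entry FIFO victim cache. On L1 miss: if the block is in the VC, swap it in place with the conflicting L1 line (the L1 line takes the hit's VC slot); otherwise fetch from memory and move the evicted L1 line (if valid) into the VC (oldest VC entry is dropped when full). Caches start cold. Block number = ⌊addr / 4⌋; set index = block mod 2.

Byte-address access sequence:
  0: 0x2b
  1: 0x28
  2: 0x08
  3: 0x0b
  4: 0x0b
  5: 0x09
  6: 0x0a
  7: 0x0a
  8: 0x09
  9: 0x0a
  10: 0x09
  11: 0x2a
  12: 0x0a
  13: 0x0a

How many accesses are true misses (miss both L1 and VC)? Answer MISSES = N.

MISSES = 2

0: 0x2b (blk 10, set 0) → MISS  vc=[]
1: 0x28 (blk 10, set 0) → L1-HIT  vc=[]
2: 0x8 (blk 2, set 0) → MISS  vc=[10]
3: 0xb (blk 2, set 0) → L1-HIT  vc=[10]
4: 0xb (blk 2, set 0) → L1-HIT  vc=[10]
5: 0x9 (blk 2, set 0) → L1-HIT  vc=[10]
6: 0xa (blk 2, set 0) → L1-HIT  vc=[10]
7: 0xa (blk 2, set 0) → L1-HIT  vc=[10]
8: 0x9 (blk 2, set 0) → L1-HIT  vc=[10]
9: 0xa (blk 2, set 0) → L1-HIT  vc=[10]
10: 0x9 (blk 2, set 0) → L1-HIT  vc=[10]
11: 0x2a (blk 10, set 0) → VC-HIT  vc=[2]
12: 0xa (blk 2, set 0) → VC-HIT  vc=[10]
13: 0xa (blk 2, set 0) → L1-HIT  vc=[10]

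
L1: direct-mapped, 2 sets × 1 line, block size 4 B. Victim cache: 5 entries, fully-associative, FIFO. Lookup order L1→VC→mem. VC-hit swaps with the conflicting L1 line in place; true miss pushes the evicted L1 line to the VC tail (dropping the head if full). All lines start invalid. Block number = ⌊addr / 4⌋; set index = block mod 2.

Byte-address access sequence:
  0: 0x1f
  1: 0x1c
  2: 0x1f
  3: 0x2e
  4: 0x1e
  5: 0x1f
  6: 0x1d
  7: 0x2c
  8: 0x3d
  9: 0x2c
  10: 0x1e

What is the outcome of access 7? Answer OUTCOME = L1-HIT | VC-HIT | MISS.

OUTCOME = VC-HIT

  [0] addr=0x1f blk=7 s=1: MISS | VC []
  [1] addr=0x1c blk=7 s=1: L1-HIT | VC []
  [2] addr=0x1f blk=7 s=1: L1-HIT | VC []
  [3] addr=0x2e blk=11 s=1: MISS | VC [7]
  [4] addr=0x1e blk=7 s=1: VC-HIT | VC [11]
  [5] addr=0x1f blk=7 s=1: L1-HIT | VC [11]
  [6] addr=0x1d blk=7 s=1: L1-HIT | VC [11]
  [7] addr=0x2c blk=11 s=1: VC-HIT | VC [7]
  [8] addr=0x3d blk=15 s=1: MISS | VC [7, 11]
  [9] addr=0x2c blk=11 s=1: VC-HIT | VC [7, 15]
  [10] addr=0x1e blk=7 s=1: VC-HIT | VC [11, 15]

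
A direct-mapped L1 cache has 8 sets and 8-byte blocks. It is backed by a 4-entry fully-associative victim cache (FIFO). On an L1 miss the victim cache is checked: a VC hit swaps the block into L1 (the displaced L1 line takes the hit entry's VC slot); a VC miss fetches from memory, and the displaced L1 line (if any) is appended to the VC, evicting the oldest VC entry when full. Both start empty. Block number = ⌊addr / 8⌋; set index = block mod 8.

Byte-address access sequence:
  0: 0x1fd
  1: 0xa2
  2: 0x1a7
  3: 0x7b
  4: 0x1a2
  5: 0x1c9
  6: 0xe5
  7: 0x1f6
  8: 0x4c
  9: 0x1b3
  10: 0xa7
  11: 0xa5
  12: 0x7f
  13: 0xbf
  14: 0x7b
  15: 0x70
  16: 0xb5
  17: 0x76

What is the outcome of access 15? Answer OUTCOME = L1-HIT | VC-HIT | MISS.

OUTCOME = MISS

#0 0x1fd→b63/s7 MISS; vc=[]
#1 0xa2→b20/s4 MISS; vc=[]
#2 0x1a7→b52/s4 MISS; vc=[20]
#3 0x7b→b15/s7 MISS; vc=[20,63]
#4 0x1a2→b52/s4 L1-HIT; vc=[20,63]
#5 0x1c9→b57/s1 MISS; vc=[20,63]
#6 0xe5→b28/s4 MISS; vc=[20,63,52]
#7 0x1f6→b62/s6 MISS; vc=[20,63,52]
#8 0x4c→b9/s1 MISS; vc=[20,63,52,57]
#9 0x1b3→b54/s6 MISS; vc=[63,52,57,62]
#10 0xa7→b20/s4 MISS; vc=[52,57,62,28]
#11 0xa5→b20/s4 L1-HIT; vc=[52,57,62,28]
#12 0x7f→b15/s7 L1-HIT; vc=[52,57,62,28]
#13 0xbf→b23/s7 MISS; vc=[57,62,28,15]
#14 0x7b→b15/s7 VC-HIT; vc=[57,62,28,23]
#15 0x70→b14/s6 MISS; vc=[62,28,23,54]
#16 0xb5→b22/s6 MISS; vc=[28,23,54,14]
#17 0x76→b14/s6 VC-HIT; vc=[28,23,54,22]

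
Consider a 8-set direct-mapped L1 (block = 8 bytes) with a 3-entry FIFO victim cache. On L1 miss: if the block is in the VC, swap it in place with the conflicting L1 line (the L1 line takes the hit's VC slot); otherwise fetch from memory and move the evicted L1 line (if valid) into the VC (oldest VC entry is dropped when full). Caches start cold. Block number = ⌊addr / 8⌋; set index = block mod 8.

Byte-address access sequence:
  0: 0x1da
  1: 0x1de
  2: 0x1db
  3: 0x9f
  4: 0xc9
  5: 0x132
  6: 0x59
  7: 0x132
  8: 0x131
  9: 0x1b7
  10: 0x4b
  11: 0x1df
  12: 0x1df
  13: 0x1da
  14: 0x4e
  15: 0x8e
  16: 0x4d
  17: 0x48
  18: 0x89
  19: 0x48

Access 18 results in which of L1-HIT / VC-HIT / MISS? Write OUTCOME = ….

#0 0x1da→b59/s3 MISS; vc=[]
#1 0x1de→b59/s3 L1-HIT; vc=[]
#2 0x1db→b59/s3 L1-HIT; vc=[]
#3 0x9f→b19/s3 MISS; vc=[59]
#4 0xc9→b25/s1 MISS; vc=[59]
#5 0x132→b38/s6 MISS; vc=[59]
#6 0x59→b11/s3 MISS; vc=[59,19]
#7 0x132→b38/s6 L1-HIT; vc=[59,19]
#8 0x131→b38/s6 L1-HIT; vc=[59,19]
#9 0x1b7→b54/s6 MISS; vc=[59,19,38]
#10 0x4b→b9/s1 MISS; vc=[19,38,25]
#11 0x1df→b59/s3 MISS; vc=[38,25,11]
#12 0x1df→b59/s3 L1-HIT; vc=[38,25,11]
#13 0x1da→b59/s3 L1-HIT; vc=[38,25,11]
#14 0x4e→b9/s1 L1-HIT; vc=[38,25,11]
#15 0x8e→b17/s1 MISS; vc=[25,11,9]
#16 0x4d→b9/s1 VC-HIT; vc=[25,11,17]
#17 0x48→b9/s1 L1-HIT; vc=[25,11,17]
#18 0x89→b17/s1 VC-HIT; vc=[25,11,9]
#19 0x48→b9/s1 VC-HIT; vc=[25,11,17]

OUTCOME = VC-HIT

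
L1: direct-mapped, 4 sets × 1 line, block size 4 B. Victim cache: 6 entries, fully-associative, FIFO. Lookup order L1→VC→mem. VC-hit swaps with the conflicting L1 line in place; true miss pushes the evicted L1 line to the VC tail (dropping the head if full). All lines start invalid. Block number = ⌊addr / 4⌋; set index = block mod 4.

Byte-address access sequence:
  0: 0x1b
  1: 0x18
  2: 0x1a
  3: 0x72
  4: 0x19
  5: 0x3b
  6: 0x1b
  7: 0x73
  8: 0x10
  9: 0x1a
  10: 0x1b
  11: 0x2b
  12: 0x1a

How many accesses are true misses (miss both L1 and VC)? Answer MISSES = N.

0: 0x1b (blk 6, set 2) → MISS  vc=[]
1: 0x18 (blk 6, set 2) → L1-HIT  vc=[]
2: 0x1a (blk 6, set 2) → L1-HIT  vc=[]
3: 0x72 (blk 28, set 0) → MISS  vc=[]
4: 0x19 (blk 6, set 2) → L1-HIT  vc=[]
5: 0x3b (blk 14, set 2) → MISS  vc=[6]
6: 0x1b (blk 6, set 2) → VC-HIT  vc=[14]
7: 0x73 (blk 28, set 0) → L1-HIT  vc=[14]
8: 0x10 (blk 4, set 0) → MISS  vc=[14, 28]
9: 0x1a (blk 6, set 2) → L1-HIT  vc=[14, 28]
10: 0x1b (blk 6, set 2) → L1-HIT  vc=[14, 28]
11: 0x2b (blk 10, set 2) → MISS  vc=[14, 28, 6]
12: 0x1a (blk 6, set 2) → VC-HIT  vc=[14, 28, 10]

MISSES = 5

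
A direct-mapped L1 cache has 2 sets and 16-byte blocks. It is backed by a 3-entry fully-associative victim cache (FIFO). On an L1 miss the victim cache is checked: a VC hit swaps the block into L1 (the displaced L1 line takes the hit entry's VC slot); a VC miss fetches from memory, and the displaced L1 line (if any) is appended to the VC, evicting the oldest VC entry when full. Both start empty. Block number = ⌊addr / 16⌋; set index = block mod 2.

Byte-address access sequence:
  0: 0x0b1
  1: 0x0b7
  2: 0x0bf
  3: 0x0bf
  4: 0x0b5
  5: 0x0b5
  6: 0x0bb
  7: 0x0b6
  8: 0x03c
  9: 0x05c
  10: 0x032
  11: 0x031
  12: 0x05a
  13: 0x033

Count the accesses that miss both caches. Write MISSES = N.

0: 0xb1 (blk 11, set 1) → MISS  vc=[]
1: 0xb7 (blk 11, set 1) → L1-HIT  vc=[]
2: 0xbf (blk 11, set 1) → L1-HIT  vc=[]
3: 0xbf (blk 11, set 1) → L1-HIT  vc=[]
4: 0xb5 (blk 11, set 1) → L1-HIT  vc=[]
5: 0xb5 (blk 11, set 1) → L1-HIT  vc=[]
6: 0xbb (blk 11, set 1) → L1-HIT  vc=[]
7: 0xb6 (blk 11, set 1) → L1-HIT  vc=[]
8: 0x3c (blk 3, set 1) → MISS  vc=[11]
9: 0x5c (blk 5, set 1) → MISS  vc=[11, 3]
10: 0x32 (blk 3, set 1) → VC-HIT  vc=[11, 5]
11: 0x31 (blk 3, set 1) → L1-HIT  vc=[11, 5]
12: 0x5a (blk 5, set 1) → VC-HIT  vc=[11, 3]
13: 0x33 (blk 3, set 1) → VC-HIT  vc=[11, 5]

MISSES = 3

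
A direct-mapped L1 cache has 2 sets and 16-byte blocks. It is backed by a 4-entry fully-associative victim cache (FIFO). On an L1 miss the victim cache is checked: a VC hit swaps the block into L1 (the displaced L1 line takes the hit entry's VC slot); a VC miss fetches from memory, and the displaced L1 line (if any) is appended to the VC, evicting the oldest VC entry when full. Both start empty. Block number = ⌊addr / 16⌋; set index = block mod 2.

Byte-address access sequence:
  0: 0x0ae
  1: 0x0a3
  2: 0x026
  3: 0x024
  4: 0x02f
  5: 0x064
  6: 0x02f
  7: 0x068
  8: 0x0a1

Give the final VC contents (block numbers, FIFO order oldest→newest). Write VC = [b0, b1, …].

#0 0xae→b10/s0 MISS; vc=[]
#1 0xa3→b10/s0 L1-HIT; vc=[]
#2 0x26→b2/s0 MISS; vc=[10]
#3 0x24→b2/s0 L1-HIT; vc=[10]
#4 0x2f→b2/s0 L1-HIT; vc=[10]
#5 0x64→b6/s0 MISS; vc=[10,2]
#6 0x2f→b2/s0 VC-HIT; vc=[10,6]
#7 0x68→b6/s0 VC-HIT; vc=[10,2]
#8 0xa1→b10/s0 VC-HIT; vc=[6,2]

VC = [6, 2]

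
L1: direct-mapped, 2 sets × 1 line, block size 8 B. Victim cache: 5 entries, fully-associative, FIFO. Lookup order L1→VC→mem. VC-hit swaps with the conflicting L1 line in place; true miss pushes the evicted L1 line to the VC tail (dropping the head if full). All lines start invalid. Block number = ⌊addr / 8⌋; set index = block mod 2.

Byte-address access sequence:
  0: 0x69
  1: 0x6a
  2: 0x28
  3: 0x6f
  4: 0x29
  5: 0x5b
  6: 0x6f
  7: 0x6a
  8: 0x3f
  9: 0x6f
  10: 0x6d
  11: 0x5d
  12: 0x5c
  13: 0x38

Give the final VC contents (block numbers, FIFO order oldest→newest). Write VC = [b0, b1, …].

0: 0x69 (blk 13, set 1) → MISS  vc=[]
1: 0x6a (blk 13, set 1) → L1-HIT  vc=[]
2: 0x28 (blk 5, set 1) → MISS  vc=[13]
3: 0x6f (blk 13, set 1) → VC-HIT  vc=[5]
4: 0x29 (blk 5, set 1) → VC-HIT  vc=[13]
5: 0x5b (blk 11, set 1) → MISS  vc=[13, 5]
6: 0x6f (blk 13, set 1) → VC-HIT  vc=[11, 5]
7: 0x6a (blk 13, set 1) → L1-HIT  vc=[11, 5]
8: 0x3f (blk 7, set 1) → MISS  vc=[11, 5, 13]
9: 0x6f (blk 13, set 1) → VC-HIT  vc=[11, 5, 7]
10: 0x6d (blk 13, set 1) → L1-HIT  vc=[11, 5, 7]
11: 0x5d (blk 11, set 1) → VC-HIT  vc=[13, 5, 7]
12: 0x5c (blk 11, set 1) → L1-HIT  vc=[13, 5, 7]
13: 0x38 (blk 7, set 1) → VC-HIT  vc=[13, 5, 11]

VC = [13, 5, 11]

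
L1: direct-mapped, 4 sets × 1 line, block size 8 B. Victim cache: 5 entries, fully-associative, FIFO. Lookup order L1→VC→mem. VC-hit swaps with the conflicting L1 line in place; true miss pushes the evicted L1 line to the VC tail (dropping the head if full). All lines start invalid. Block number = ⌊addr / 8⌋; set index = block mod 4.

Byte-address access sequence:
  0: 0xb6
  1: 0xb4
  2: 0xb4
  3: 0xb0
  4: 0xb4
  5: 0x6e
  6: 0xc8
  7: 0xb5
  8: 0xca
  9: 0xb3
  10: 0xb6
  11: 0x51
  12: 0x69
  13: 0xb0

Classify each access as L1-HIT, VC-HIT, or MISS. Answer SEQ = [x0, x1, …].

SEQ = [MISS, L1-HIT, L1-HIT, L1-HIT, L1-HIT, MISS, MISS, L1-HIT, L1-HIT, L1-HIT, L1-HIT, MISS, VC-HIT, VC-HIT]

  [0] addr=0xb6 blk=22 s=2: MISS | VC []
  [1] addr=0xb4 blk=22 s=2: L1-HIT | VC []
  [2] addr=0xb4 blk=22 s=2: L1-HIT | VC []
  [3] addr=0xb0 blk=22 s=2: L1-HIT | VC []
  [4] addr=0xb4 blk=22 s=2: L1-HIT | VC []
  [5] addr=0x6e blk=13 s=1: MISS | VC []
  [6] addr=0xc8 blk=25 s=1: MISS | VC [13]
  [7] addr=0xb5 blk=22 s=2: L1-HIT | VC [13]
  [8] addr=0xca blk=25 s=1: L1-HIT | VC [13]
  [9] addr=0xb3 blk=22 s=2: L1-HIT | VC [13]
  [10] addr=0xb6 blk=22 s=2: L1-HIT | VC [13]
  [11] addr=0x51 blk=10 s=2: MISS | VC [13, 22]
  [12] addr=0x69 blk=13 s=1: VC-HIT | VC [25, 22]
  [13] addr=0xb0 blk=22 s=2: VC-HIT | VC [25, 10]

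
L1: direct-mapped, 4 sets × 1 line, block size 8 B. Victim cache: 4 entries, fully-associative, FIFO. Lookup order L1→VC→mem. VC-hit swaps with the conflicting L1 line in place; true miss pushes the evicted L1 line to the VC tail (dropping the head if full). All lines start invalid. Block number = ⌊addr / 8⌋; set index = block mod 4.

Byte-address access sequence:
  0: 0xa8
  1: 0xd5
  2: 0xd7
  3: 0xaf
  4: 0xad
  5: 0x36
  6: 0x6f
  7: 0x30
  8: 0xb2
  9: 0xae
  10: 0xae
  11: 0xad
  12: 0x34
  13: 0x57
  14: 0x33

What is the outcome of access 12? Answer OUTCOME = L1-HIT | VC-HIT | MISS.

OUTCOME = VC-HIT

  [0] addr=0xa8 blk=21 s=1: MISS | VC []
  [1] addr=0xd5 blk=26 s=2: MISS | VC []
  [2] addr=0xd7 blk=26 s=2: L1-HIT | VC []
  [3] addr=0xaf blk=21 s=1: L1-HIT | VC []
  [4] addr=0xad blk=21 s=1: L1-HIT | VC []
  [5] addr=0x36 blk=6 s=2: MISS | VC [26]
  [6] addr=0x6f blk=13 s=1: MISS | VC [26, 21]
  [7] addr=0x30 blk=6 s=2: L1-HIT | VC [26, 21]
  [8] addr=0xb2 blk=22 s=2: MISS | VC [26, 21, 6]
  [9] addr=0xae blk=21 s=1: VC-HIT | VC [26, 13, 6]
  [10] addr=0xae blk=21 s=1: L1-HIT | VC [26, 13, 6]
  [11] addr=0xad blk=21 s=1: L1-HIT | VC [26, 13, 6]
  [12] addr=0x34 blk=6 s=2: VC-HIT | VC [26, 13, 22]
  [13] addr=0x57 blk=10 s=2: MISS | VC [26, 13, 22, 6]
  [14] addr=0x33 blk=6 s=2: VC-HIT | VC [26, 13, 22, 10]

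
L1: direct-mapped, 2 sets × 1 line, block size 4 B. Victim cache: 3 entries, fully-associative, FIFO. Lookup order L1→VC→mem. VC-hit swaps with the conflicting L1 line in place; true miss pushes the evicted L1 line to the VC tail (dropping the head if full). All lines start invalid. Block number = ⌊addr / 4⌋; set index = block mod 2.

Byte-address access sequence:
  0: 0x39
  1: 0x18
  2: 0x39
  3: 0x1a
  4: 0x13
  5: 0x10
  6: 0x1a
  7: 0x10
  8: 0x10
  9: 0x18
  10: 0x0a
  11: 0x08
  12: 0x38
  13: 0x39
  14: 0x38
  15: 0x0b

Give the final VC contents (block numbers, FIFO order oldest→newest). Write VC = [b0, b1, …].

VC = [14, 4, 6]

#0 0x39→b14/s0 MISS; vc=[]
#1 0x18→b6/s0 MISS; vc=[14]
#2 0x39→b14/s0 VC-HIT; vc=[6]
#3 0x1a→b6/s0 VC-HIT; vc=[14]
#4 0x13→b4/s0 MISS; vc=[14,6]
#5 0x10→b4/s0 L1-HIT; vc=[14,6]
#6 0x1a→b6/s0 VC-HIT; vc=[14,4]
#7 0x10→b4/s0 VC-HIT; vc=[14,6]
#8 0x10→b4/s0 L1-HIT; vc=[14,6]
#9 0x18→b6/s0 VC-HIT; vc=[14,4]
#10 0xa→b2/s0 MISS; vc=[14,4,6]
#11 0x8→b2/s0 L1-HIT; vc=[14,4,6]
#12 0x38→b14/s0 VC-HIT; vc=[2,4,6]
#13 0x39→b14/s0 L1-HIT; vc=[2,4,6]
#14 0x38→b14/s0 L1-HIT; vc=[2,4,6]
#15 0xb→b2/s0 VC-HIT; vc=[14,4,6]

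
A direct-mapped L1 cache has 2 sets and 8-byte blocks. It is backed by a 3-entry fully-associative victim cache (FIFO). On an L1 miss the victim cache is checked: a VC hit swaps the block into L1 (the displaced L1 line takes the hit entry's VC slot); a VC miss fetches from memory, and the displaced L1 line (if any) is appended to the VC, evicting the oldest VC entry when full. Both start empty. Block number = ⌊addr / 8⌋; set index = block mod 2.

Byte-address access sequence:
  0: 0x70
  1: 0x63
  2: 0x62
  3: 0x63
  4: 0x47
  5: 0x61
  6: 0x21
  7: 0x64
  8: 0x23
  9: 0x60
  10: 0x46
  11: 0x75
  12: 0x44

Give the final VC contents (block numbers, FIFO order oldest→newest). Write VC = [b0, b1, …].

VC = [14, 12, 4]

0: 0x70 (blk 14, set 0) → MISS  vc=[]
1: 0x63 (blk 12, set 0) → MISS  vc=[14]
2: 0x62 (blk 12, set 0) → L1-HIT  vc=[14]
3: 0x63 (blk 12, set 0) → L1-HIT  vc=[14]
4: 0x47 (blk 8, set 0) → MISS  vc=[14, 12]
5: 0x61 (blk 12, set 0) → VC-HIT  vc=[14, 8]
6: 0x21 (blk 4, set 0) → MISS  vc=[14, 8, 12]
7: 0x64 (blk 12, set 0) → VC-HIT  vc=[14, 8, 4]
8: 0x23 (blk 4, set 0) → VC-HIT  vc=[14, 8, 12]
9: 0x60 (blk 12, set 0) → VC-HIT  vc=[14, 8, 4]
10: 0x46 (blk 8, set 0) → VC-HIT  vc=[14, 12, 4]
11: 0x75 (blk 14, set 0) → VC-HIT  vc=[8, 12, 4]
12: 0x44 (blk 8, set 0) → VC-HIT  vc=[14, 12, 4]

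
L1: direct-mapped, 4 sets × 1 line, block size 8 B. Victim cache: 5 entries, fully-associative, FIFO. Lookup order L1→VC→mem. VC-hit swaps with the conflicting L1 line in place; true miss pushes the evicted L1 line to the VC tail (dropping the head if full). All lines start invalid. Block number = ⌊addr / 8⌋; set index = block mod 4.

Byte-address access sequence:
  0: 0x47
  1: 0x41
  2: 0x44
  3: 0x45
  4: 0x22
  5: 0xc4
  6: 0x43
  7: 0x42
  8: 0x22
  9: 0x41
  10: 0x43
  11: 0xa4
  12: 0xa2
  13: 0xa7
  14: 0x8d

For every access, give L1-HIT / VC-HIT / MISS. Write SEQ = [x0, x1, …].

  [0] addr=0x47 blk=8 s=0: MISS | VC []
  [1] addr=0x41 blk=8 s=0: L1-HIT | VC []
  [2] addr=0x44 blk=8 s=0: L1-HIT | VC []
  [3] addr=0x45 blk=8 s=0: L1-HIT | VC []
  [4] addr=0x22 blk=4 s=0: MISS | VC [8]
  [5] addr=0xc4 blk=24 s=0: MISS | VC [8, 4]
  [6] addr=0x43 blk=8 s=0: VC-HIT | VC [24, 4]
  [7] addr=0x42 blk=8 s=0: L1-HIT | VC [24, 4]
  [8] addr=0x22 blk=4 s=0: VC-HIT | VC [24, 8]
  [9] addr=0x41 blk=8 s=0: VC-HIT | VC [24, 4]
  [10] addr=0x43 blk=8 s=0: L1-HIT | VC [24, 4]
  [11] addr=0xa4 blk=20 s=0: MISS | VC [24, 4, 8]
  [12] addr=0xa2 blk=20 s=0: L1-HIT | VC [24, 4, 8]
  [13] addr=0xa7 blk=20 s=0: L1-HIT | VC [24, 4, 8]
  [14] addr=0x8d blk=17 s=1: MISS | VC [24, 4, 8]

SEQ = [MISS, L1-HIT, L1-HIT, L1-HIT, MISS, MISS, VC-HIT, L1-HIT, VC-HIT, VC-HIT, L1-HIT, MISS, L1-HIT, L1-HIT, MISS]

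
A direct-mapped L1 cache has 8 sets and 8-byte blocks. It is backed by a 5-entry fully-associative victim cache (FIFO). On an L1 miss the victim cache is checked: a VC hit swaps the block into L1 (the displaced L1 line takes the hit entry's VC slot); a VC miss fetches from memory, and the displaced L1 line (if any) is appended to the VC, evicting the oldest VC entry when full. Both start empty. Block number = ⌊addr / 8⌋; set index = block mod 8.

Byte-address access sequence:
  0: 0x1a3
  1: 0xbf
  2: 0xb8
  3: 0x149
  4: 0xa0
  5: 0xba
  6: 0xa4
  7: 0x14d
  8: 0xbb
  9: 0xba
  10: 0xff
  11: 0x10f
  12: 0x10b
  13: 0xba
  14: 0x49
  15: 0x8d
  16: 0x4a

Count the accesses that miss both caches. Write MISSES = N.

  [0] addr=0x1a3 blk=52 s=4: MISS | VC []
  [1] addr=0xbf blk=23 s=7: MISS | VC []
  [2] addr=0xb8 blk=23 s=7: L1-HIT | VC []
  [3] addr=0x149 blk=41 s=1: MISS | VC []
  [4] addr=0xa0 blk=20 s=4: MISS | VC [52]
  [5] addr=0xba blk=23 s=7: L1-HIT | VC [52]
  [6] addr=0xa4 blk=20 s=4: L1-HIT | VC [52]
  [7] addr=0x14d blk=41 s=1: L1-HIT | VC [52]
  [8] addr=0xbb blk=23 s=7: L1-HIT | VC [52]
  [9] addr=0xba blk=23 s=7: L1-HIT | VC [52]
  [10] addr=0xff blk=31 s=7: MISS | VC [52, 23]
  [11] addr=0x10f blk=33 s=1: MISS | VC [52, 23, 41]
  [12] addr=0x10b blk=33 s=1: L1-HIT | VC [52, 23, 41]
  [13] addr=0xba blk=23 s=7: VC-HIT | VC [52, 31, 41]
  [14] addr=0x49 blk=9 s=1: MISS | VC [52, 31, 41, 33]
  [15] addr=0x8d blk=17 s=1: MISS | VC [52, 31, 41, 33, 9]
  [16] addr=0x4a blk=9 s=1: VC-HIT | VC [52, 31, 41, 33, 17]

MISSES = 8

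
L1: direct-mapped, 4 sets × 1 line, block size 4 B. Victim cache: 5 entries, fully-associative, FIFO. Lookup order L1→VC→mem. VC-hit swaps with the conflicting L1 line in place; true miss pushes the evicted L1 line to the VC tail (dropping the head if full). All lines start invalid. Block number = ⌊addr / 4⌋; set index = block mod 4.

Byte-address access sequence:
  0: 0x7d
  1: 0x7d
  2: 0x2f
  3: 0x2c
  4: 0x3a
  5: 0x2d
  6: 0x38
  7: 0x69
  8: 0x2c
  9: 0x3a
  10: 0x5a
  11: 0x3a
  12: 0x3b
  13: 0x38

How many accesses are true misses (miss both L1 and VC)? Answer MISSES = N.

  [0] addr=0x7d blk=31 s=3: MISS | VC []
  [1] addr=0x7d blk=31 s=3: L1-HIT | VC []
  [2] addr=0x2f blk=11 s=3: MISS | VC [31]
  [3] addr=0x2c blk=11 s=3: L1-HIT | VC [31]
  [4] addr=0x3a blk=14 s=2: MISS | VC [31]
  [5] addr=0x2d blk=11 s=3: L1-HIT | VC [31]
  [6] addr=0x38 blk=14 s=2: L1-HIT | VC [31]
  [7] addr=0x69 blk=26 s=2: MISS | VC [31, 14]
  [8] addr=0x2c blk=11 s=3: L1-HIT | VC [31, 14]
  [9] addr=0x3a blk=14 s=2: VC-HIT | VC [31, 26]
  [10] addr=0x5a blk=22 s=2: MISS | VC [31, 26, 14]
  [11] addr=0x3a blk=14 s=2: VC-HIT | VC [31, 26, 22]
  [12] addr=0x3b blk=14 s=2: L1-HIT | VC [31, 26, 22]
  [13] addr=0x38 blk=14 s=2: L1-HIT | VC [31, 26, 22]

MISSES = 5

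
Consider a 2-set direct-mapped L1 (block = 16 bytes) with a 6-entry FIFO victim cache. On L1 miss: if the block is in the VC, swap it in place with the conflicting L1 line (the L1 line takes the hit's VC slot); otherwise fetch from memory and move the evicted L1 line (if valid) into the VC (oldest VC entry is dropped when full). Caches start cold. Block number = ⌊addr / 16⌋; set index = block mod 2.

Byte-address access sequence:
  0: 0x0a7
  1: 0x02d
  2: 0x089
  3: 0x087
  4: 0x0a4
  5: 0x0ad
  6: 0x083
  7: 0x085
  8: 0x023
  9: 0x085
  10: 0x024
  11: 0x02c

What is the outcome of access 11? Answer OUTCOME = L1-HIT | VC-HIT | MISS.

  [0] addr=0xa7 blk=10 s=0: MISS | VC []
  [1] addr=0x2d blk=2 s=0: MISS | VC [10]
  [2] addr=0x89 blk=8 s=0: MISS | VC [10, 2]
  [3] addr=0x87 blk=8 s=0: L1-HIT | VC [10, 2]
  [4] addr=0xa4 blk=10 s=0: VC-HIT | VC [8, 2]
  [5] addr=0xad blk=10 s=0: L1-HIT | VC [8, 2]
  [6] addr=0x83 blk=8 s=0: VC-HIT | VC [10, 2]
  [7] addr=0x85 blk=8 s=0: L1-HIT | VC [10, 2]
  [8] addr=0x23 blk=2 s=0: VC-HIT | VC [10, 8]
  [9] addr=0x85 blk=8 s=0: VC-HIT | VC [10, 2]
  [10] addr=0x24 blk=2 s=0: VC-HIT | VC [10, 8]
  [11] addr=0x2c blk=2 s=0: L1-HIT | VC [10, 8]

OUTCOME = L1-HIT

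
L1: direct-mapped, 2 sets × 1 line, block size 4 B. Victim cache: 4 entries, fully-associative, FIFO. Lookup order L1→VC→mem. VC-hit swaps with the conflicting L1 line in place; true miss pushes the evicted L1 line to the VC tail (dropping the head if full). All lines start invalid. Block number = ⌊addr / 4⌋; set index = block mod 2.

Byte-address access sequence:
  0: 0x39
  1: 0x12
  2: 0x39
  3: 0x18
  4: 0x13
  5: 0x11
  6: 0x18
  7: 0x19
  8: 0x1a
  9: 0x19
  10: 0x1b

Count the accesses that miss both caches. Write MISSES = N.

MISSES = 3

#0 0x39→b14/s0 MISS; vc=[]
#1 0x12→b4/s0 MISS; vc=[14]
#2 0x39→b14/s0 VC-HIT; vc=[4]
#3 0x18→b6/s0 MISS; vc=[4,14]
#4 0x13→b4/s0 VC-HIT; vc=[6,14]
#5 0x11→b4/s0 L1-HIT; vc=[6,14]
#6 0x18→b6/s0 VC-HIT; vc=[4,14]
#7 0x19→b6/s0 L1-HIT; vc=[4,14]
#8 0x1a→b6/s0 L1-HIT; vc=[4,14]
#9 0x19→b6/s0 L1-HIT; vc=[4,14]
#10 0x1b→b6/s0 L1-HIT; vc=[4,14]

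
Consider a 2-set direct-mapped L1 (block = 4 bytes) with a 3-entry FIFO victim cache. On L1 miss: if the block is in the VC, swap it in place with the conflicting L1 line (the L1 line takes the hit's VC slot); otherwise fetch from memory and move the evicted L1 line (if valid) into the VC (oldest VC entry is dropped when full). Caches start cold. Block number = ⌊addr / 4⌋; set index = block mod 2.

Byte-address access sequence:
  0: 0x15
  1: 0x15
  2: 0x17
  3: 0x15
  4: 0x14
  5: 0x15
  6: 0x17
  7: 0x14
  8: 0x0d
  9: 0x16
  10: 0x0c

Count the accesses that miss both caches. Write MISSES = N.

MISSES = 2

#0 0x15→b5/s1 MISS; vc=[]
#1 0x15→b5/s1 L1-HIT; vc=[]
#2 0x17→b5/s1 L1-HIT; vc=[]
#3 0x15→b5/s1 L1-HIT; vc=[]
#4 0x14→b5/s1 L1-HIT; vc=[]
#5 0x15→b5/s1 L1-HIT; vc=[]
#6 0x17→b5/s1 L1-HIT; vc=[]
#7 0x14→b5/s1 L1-HIT; vc=[]
#8 0xd→b3/s1 MISS; vc=[5]
#9 0x16→b5/s1 VC-HIT; vc=[3]
#10 0xc→b3/s1 VC-HIT; vc=[5]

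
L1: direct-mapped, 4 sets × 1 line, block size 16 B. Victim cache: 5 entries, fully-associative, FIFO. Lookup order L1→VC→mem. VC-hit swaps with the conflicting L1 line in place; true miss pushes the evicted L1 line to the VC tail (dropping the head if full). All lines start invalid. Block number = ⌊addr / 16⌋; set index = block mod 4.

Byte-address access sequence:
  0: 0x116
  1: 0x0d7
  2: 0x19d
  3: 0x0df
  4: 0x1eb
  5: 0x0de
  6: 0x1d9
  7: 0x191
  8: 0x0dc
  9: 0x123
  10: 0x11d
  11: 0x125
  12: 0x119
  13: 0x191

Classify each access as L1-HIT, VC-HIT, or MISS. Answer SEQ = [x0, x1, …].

  [0] addr=0x116 blk=17 s=1: MISS | VC []
  [1] addr=0xd7 blk=13 s=1: MISS | VC [17]
  [2] addr=0x19d blk=25 s=1: MISS | VC [17, 13]
  [3] addr=0xdf blk=13 s=1: VC-HIT | VC [17, 25]
  [4] addr=0x1eb blk=30 s=2: MISS | VC [17, 25]
  [5] addr=0xde blk=13 s=1: L1-HIT | VC [17, 25]
  [6] addr=0x1d9 blk=29 s=1: MISS | VC [17, 25, 13]
  [7] addr=0x191 blk=25 s=1: VC-HIT | VC [17, 29, 13]
  [8] addr=0xdc blk=13 s=1: VC-HIT | VC [17, 29, 25]
  [9] addr=0x123 blk=18 s=2: MISS | VC [17, 29, 25, 30]
  [10] addr=0x11d blk=17 s=1: VC-HIT | VC [13, 29, 25, 30]
  [11] addr=0x125 blk=18 s=2: L1-HIT | VC [13, 29, 25, 30]
  [12] addr=0x119 blk=17 s=1: L1-HIT | VC [13, 29, 25, 30]
  [13] addr=0x191 blk=25 s=1: VC-HIT | VC [13, 29, 17, 30]

SEQ = [MISS, MISS, MISS, VC-HIT, MISS, L1-HIT, MISS, VC-HIT, VC-HIT, MISS, VC-HIT, L1-HIT, L1-HIT, VC-HIT]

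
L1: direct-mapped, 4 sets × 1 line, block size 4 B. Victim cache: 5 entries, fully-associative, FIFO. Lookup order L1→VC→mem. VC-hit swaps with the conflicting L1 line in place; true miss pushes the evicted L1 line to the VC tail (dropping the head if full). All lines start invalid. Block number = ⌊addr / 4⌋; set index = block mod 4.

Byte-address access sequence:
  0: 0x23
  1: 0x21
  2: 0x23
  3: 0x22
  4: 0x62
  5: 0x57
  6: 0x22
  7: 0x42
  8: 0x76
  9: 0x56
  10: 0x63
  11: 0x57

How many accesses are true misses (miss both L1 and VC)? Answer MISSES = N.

0: 0x23 (blk 8, set 0) → MISS  vc=[]
1: 0x21 (blk 8, set 0) → L1-HIT  vc=[]
2: 0x23 (blk 8, set 0) → L1-HIT  vc=[]
3: 0x22 (blk 8, set 0) → L1-HIT  vc=[]
4: 0x62 (blk 24, set 0) → MISS  vc=[8]
5: 0x57 (blk 21, set 1) → MISS  vc=[8]
6: 0x22 (blk 8, set 0) → VC-HIT  vc=[24]
7: 0x42 (blk 16, set 0) → MISS  vc=[24, 8]
8: 0x76 (blk 29, set 1) → MISS  vc=[24, 8, 21]
9: 0x56 (blk 21, set 1) → VC-HIT  vc=[24, 8, 29]
10: 0x63 (blk 24, set 0) → VC-HIT  vc=[16, 8, 29]
11: 0x57 (blk 21, set 1) → L1-HIT  vc=[16, 8, 29]

MISSES = 5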